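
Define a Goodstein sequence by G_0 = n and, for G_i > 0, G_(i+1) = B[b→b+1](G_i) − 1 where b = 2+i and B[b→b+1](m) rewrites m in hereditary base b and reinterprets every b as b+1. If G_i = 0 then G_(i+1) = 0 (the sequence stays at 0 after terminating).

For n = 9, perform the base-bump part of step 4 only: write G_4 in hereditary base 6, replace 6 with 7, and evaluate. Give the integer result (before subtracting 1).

(0) 9|_2 = 2^(2 + 1) + 1 ↦ 3^(3 + 1) + 1|_3 = 82 ⇒ 81
(1) 81|_3 = 3^(3 + 1) ↦ 4^(4 + 1)|_4 = 1024 ⇒ 1023
(2) 1023|_4 = 3·4^4 + 3·4^3 + 3·4^2 + 3·4 + 3 ↦ 3·5^5 + 3·5^3 + 3·5^2 + 3·5 + 3|_5 = 9843 ⇒ 9842
(3) 9842|_5 = 3·5^5 + 3·5^3 + 3·5^2 + 3·5 + 2 ↦ 3·6^6 + 3·6^3 + 3·6^2 + 3·6 + 2|_6 = 140744 ⇒ 140743
(4) 140743|_6 = 3·6^6 + 3·6^3 + 3·6^2 + 3·6 + 1 ↦ 3·7^7 + 3·7^3 + 3·7^2 + 3·7 + 1|_7 = 2471827 ⇒ 2471826

2471827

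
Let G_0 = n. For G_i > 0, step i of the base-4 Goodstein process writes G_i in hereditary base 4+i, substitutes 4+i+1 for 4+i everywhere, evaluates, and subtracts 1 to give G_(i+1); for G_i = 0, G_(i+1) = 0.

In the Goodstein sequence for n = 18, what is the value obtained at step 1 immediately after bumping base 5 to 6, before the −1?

37

step 0: 18 = 4^2 + 2; sub 5 for 4: 5^2 + 2; = 27; G_1 = 27−1 = 26
step 1: 26 = 5^2 + 1; sub 6 for 5: 6^2 + 1; = 37; G_2 = 37−1 = 36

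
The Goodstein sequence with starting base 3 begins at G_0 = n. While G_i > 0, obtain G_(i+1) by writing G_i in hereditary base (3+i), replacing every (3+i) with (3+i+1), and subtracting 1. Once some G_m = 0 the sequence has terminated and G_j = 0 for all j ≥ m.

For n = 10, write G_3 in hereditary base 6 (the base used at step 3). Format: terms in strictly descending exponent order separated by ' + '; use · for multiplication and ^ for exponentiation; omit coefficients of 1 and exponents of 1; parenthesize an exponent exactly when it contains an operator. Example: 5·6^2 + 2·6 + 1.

i=0: 10 = 3^2 + 1 (b=3); 3→4: 4^2 + 1 = 17; 17−1 = 16
i=1: 16 = 4^2 (b=4); 4→5: 5^2 = 25; 25−1 = 24
i=2: 24 = 4·5 + 4 (b=5); 5→6: 4·6 + 4 = 28; 28−1 = 27

4·6 + 3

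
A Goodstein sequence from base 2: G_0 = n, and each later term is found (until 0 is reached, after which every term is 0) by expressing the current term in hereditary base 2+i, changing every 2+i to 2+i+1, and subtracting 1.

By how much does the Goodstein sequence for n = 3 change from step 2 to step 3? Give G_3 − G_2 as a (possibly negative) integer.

-1

G_0 = 3. HB_2(3) = 2 + 1. Bump = 4. G_1 = 3.
G_1 = 3. HB_3(3) = 3. Bump = 4. G_2 = 3.
G_2 = 3. HB_4(3) = 3. Bump = 3. G_3 = 2.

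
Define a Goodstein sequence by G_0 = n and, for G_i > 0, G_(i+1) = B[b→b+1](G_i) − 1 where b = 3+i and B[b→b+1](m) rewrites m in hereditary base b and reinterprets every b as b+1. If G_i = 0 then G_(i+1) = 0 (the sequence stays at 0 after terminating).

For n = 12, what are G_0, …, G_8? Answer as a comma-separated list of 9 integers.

12, 19, 27, 37, 49, 63, 69, 75, 81

12 —HB3→ 3^2 + 3 —bump→ 4^2 + 4 = 20 —(−1)→ 19
19 —HB4→ 4^2 + 3 —bump→ 5^2 + 3 = 28 —(−1)→ 27
27 —HB5→ 5^2 + 2 —bump→ 6^2 + 2 = 38 —(−1)→ 37
37 —HB6→ 6^2 + 1 —bump→ 7^2 + 1 = 50 —(−1)→ 49
49 —HB7→ 7^2 —bump→ 8^2 = 64 —(−1)→ 63
63 —HB8→ 7·8 + 7 —bump→ 7·9 + 7 = 70 —(−1)→ 69
69 —HB9→ 7·9 + 6 —bump→ 7·10 + 6 = 76 —(−1)→ 75
75 —HB10→ 7·10 + 5 —bump→ 7·11 + 5 = 82 —(−1)→ 81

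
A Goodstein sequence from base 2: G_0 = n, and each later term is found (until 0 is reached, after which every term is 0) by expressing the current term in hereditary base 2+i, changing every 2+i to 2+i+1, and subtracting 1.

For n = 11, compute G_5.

5764801

i=0: 11 = 2^(2 + 1) + 2 + 1 (b=2); 2→3: 3^(3 + 1) + 3 + 1 = 85; 85−1 = 84
i=1: 84 = 3^(3 + 1) + 3 (b=3); 3→4: 4^(4 + 1) + 4 = 1028; 1028−1 = 1027
i=2: 1027 = 4^(4 + 1) + 3 (b=4); 4→5: 5^(5 + 1) + 3 = 15628; 15628−1 = 15627
i=3: 15627 = 5^(5 + 1) + 2 (b=5); 5→6: 6^(6 + 1) + 2 = 279938; 279938−1 = 279937
i=4: 279937 = 6^(6 + 1) + 1 (b=6); 6→7: 7^(7 + 1) + 1 = 5764802; 5764802−1 = 5764801
i=5: 5764801 = 7^(7 + 1) (b=7); 7→8: 8^(8 + 1) = 134217728; 134217728−1 = 134217727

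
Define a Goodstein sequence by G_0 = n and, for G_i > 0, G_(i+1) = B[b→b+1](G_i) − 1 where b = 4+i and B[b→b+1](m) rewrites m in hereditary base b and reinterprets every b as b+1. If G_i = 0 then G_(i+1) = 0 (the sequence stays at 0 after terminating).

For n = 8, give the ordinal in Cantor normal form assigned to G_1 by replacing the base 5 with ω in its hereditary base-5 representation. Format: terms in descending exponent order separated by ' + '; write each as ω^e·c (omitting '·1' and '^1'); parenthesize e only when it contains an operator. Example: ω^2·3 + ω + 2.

ω + 4

[0] 8 ≡ 2·4 (base 4). Lift 5: 10. −1: 9.
[1] 9 ≡ 5 + 4 (base 5). Lift 6: 10. −1: 9.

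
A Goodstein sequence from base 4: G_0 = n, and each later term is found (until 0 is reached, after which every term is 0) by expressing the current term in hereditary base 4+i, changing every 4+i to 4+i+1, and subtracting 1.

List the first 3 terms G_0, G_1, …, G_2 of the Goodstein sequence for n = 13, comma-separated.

13, 15, 17

[0] 13 ≡ 3·4 + 1 (base 4). Lift 5: 16. −1: 15.
[1] 15 ≡ 3·5 (base 5). Lift 6: 18. −1: 17.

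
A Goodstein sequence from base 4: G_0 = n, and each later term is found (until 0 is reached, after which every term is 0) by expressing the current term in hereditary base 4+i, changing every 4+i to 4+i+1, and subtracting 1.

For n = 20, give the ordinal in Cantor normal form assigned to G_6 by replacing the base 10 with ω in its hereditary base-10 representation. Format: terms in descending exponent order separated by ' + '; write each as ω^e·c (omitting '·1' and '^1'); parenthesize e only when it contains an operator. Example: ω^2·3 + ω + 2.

20 —HB4→ 4^2 + 4 —bump→ 5^2 + 5 = 30 —(−1)→ 29
29 —HB5→ 5^2 + 4 —bump→ 6^2 + 4 = 40 —(−1)→ 39
39 —HB6→ 6^2 + 3 —bump→ 7^2 + 3 = 52 —(−1)→ 51
51 —HB7→ 7^2 + 2 —bump→ 8^2 + 2 = 66 —(−1)→ 65
65 —HB8→ 8^2 + 1 —bump→ 9^2 + 1 = 82 —(−1)→ 81
81 —HB9→ 9^2 —bump→ 10^2 = 100 —(−1)→ 99
99 —HB10→ 9·10 + 9 —bump→ 9·11 + 9 = 108 —(−1)→ 107

ω·9 + 9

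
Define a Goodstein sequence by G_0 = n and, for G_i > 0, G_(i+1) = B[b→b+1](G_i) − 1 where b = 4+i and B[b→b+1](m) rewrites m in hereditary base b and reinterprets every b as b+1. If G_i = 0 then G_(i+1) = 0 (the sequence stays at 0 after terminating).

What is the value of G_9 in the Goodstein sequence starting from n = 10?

13

G_0 = 10. HB_4(10) = 2·4 + 2. Bump = 12. G_1 = 11.
G_1 = 11. HB_5(11) = 2·5 + 1. Bump = 13. G_2 = 12.
G_2 = 12. HB_6(12) = 2·6. Bump = 14. G_3 = 13.
G_3 = 13. HB_7(13) = 7 + 6. Bump = 14. G_4 = 13.
G_4 = 13. HB_8(13) = 8 + 5. Bump = 14. G_5 = 13.
G_5 = 13. HB_9(13) = 9 + 4. Bump = 14. G_6 = 13.
G_6 = 13. HB_10(13) = 10 + 3. Bump = 14. G_7 = 13.
G_7 = 13. HB_11(13) = 11 + 2. Bump = 14. G_8 = 13.
G_8 = 13. HB_12(13) = 12 + 1. Bump = 14. G_9 = 13.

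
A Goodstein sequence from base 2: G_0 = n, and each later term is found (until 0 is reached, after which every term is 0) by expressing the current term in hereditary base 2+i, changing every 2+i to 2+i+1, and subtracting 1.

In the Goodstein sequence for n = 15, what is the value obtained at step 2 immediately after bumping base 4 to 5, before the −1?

i=0: 15 = 2^(2 + 1) + 2^2 + 2 + 1 (b=2); 2→3: 3^(3 + 1) + 3^3 + 3 + 1 = 112; 112−1 = 111
i=1: 111 = 3^(3 + 1) + 3^3 + 3 (b=3); 3→4: 4^(4 + 1) + 4^4 + 4 = 1284; 1284−1 = 1283
i=2: 1283 = 4^(4 + 1) + 4^4 + 3 (b=4); 4→5: 5^(5 + 1) + 5^5 + 3 = 18753; 18753−1 = 18752

18753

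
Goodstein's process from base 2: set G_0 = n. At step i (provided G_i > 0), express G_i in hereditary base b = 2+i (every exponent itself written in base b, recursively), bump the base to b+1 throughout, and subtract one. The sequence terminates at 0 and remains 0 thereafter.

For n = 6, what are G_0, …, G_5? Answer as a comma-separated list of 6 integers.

i=0: 6 = 2^2 + 2 (b=2); 2→3: 3^3 + 3 = 30; 30−1 = 29
i=1: 29 = 3^3 + 2 (b=3); 3→4: 4^4 + 2 = 258; 258−1 = 257
i=2: 257 = 4^4 + 1 (b=4); 4→5: 5^5 + 1 = 3126; 3126−1 = 3125
i=3: 3125 = 5^5 (b=5); 5→6: 6^6 = 46656; 46656−1 = 46655
i=4: 46655 = 5·6^5 + 5·6^4 + 5·6^3 + 5·6^2 + 5·6 + 5 (b=6); 6→7: 5·7^5 + 5·7^4 + 5·7^3 + 5·7^2 + 5·7 + 5 = 98040; 98040−1 = 98039

6, 29, 257, 3125, 46655, 98039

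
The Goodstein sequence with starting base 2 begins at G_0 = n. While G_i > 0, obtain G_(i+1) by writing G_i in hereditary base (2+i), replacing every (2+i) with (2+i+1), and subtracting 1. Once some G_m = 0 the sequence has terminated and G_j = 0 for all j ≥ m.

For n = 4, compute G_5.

i=0: 4 = 2^2 (b=2); 2→3: 3^3 = 27; 27−1 = 26
i=1: 26 = 2·3^2 + 2·3 + 2 (b=3); 3→4: 2·4^2 + 2·4 + 2 = 42; 42−1 = 41
i=2: 41 = 2·4^2 + 2·4 + 1 (b=4); 4→5: 2·5^2 + 2·5 + 1 = 61; 61−1 = 60
i=3: 60 = 2·5^2 + 2·5 (b=5); 5→6: 2·6^2 + 2·6 = 84; 84−1 = 83
i=4: 83 = 2·6^2 + 6 + 5 (b=6); 6→7: 2·7^2 + 7 + 5 = 110; 110−1 = 109
i=5: 109 = 2·7^2 + 7 + 4 (b=7); 7→8: 2·8^2 + 8 + 4 = 140; 140−1 = 139

109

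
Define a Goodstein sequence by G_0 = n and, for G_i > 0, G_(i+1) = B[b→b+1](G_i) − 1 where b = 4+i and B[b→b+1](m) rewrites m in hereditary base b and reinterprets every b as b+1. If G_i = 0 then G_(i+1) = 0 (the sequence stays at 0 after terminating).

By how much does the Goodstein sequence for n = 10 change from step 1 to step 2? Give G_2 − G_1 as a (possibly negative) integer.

step 0: 10 = 2·4 + 2; sub 5 for 4: 2·5 + 2; = 12; G_1 = 12−1 = 11
step 1: 11 = 2·5 + 1; sub 6 for 5: 2·6 + 1; = 13; G_2 = 13−1 = 12

1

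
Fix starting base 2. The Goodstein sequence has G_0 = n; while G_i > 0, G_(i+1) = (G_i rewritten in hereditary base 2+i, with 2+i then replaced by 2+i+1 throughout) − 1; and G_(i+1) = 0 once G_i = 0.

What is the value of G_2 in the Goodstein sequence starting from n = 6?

G_0 = 6. HB_2(6) = 2^2 + 2. Bump = 30. G_1 = 29.
G_1 = 29. HB_3(29) = 3^3 + 2. Bump = 258. G_2 = 257.

257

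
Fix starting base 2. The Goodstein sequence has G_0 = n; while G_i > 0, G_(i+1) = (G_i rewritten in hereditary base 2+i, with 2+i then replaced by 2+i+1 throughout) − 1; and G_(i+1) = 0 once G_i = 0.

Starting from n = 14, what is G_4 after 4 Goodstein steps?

G_0 = 14. HB_2(14) = 2^(2 + 1) + 2^2 + 2. Bump = 111. G_1 = 110.
G_1 = 110. HB_3(110) = 3^(3 + 1) + 3^3 + 2. Bump = 1282. G_2 = 1281.
G_2 = 1281. HB_4(1281) = 4^(4 + 1) + 4^4 + 1. Bump = 18751. G_3 = 18750.
G_3 = 18750. HB_5(18750) = 5^(5 + 1) + 5^5. Bump = 326592. G_4 = 326591.

326591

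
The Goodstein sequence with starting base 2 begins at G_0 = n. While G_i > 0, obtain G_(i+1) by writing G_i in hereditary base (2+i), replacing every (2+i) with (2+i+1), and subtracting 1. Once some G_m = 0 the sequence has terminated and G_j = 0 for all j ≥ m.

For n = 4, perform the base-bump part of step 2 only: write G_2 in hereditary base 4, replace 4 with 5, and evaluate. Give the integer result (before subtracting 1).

61

(0) 4|_2 = 2^2 ↦ 3^3|_3 = 27 ⇒ 26
(1) 26|_3 = 2·3^2 + 2·3 + 2 ↦ 2·4^2 + 2·4 + 2|_4 = 42 ⇒ 41
(2) 41|_4 = 2·4^2 + 2·4 + 1 ↦ 2·5^2 + 2·5 + 1|_5 = 61 ⇒ 60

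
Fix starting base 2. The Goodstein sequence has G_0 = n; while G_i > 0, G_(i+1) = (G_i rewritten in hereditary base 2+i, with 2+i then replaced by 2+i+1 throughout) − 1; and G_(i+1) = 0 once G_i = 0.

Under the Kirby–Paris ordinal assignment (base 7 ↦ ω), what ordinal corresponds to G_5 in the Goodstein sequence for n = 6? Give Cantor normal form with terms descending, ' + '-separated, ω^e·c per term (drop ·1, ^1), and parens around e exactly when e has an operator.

step 0: 6 = 2^2 + 2; sub 3 for 2: 3^3 + 3; = 30; G_1 = 30−1 = 29
step 1: 29 = 3^3 + 2; sub 4 for 3: 4^4 + 2; = 258; G_2 = 258−1 = 257
step 2: 257 = 4^4 + 1; sub 5 for 4: 5^5 + 1; = 3126; G_3 = 3126−1 = 3125
step 3: 3125 = 5^5; sub 6 for 5: 6^6; = 46656; G_4 = 46656−1 = 46655
step 4: 46655 = 5·6^5 + 5·6^4 + 5·6^3 + 5·6^2 + 5·6 + 5; sub 7 for 6: 5·7^5 + 5·7^4 + 5·7^3 + 5·7^2 + 5·7 + 5; = 98040; G_5 = 98040−1 = 98039

ω^5·5 + ω^4·5 + ω^3·5 + ω^2·5 + ω·5 + 4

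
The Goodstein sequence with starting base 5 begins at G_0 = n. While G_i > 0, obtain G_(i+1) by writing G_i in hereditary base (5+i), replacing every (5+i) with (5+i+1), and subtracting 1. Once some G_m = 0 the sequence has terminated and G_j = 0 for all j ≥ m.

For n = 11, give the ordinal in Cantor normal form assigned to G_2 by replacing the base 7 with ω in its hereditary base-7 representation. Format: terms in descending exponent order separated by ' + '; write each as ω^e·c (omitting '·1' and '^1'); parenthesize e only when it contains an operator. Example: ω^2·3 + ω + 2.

[0] 11 ≡ 2·5 + 1 (base 5). Lift 6: 13. −1: 12.
[1] 12 ≡ 2·6 (base 6). Lift 7: 14. −1: 13.
[2] 13 ≡ 7 + 6 (base 7). Lift 8: 14. −1: 13.

ω + 6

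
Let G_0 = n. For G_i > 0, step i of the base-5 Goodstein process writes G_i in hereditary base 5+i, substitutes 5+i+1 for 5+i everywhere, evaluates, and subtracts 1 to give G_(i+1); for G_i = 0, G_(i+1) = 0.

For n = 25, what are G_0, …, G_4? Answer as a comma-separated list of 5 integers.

25, 35, 39, 43, 47

i=0: 25 = 5^2 (b=5); 5→6: 6^2 = 36; 36−1 = 35
i=1: 35 = 5·6 + 5 (b=6); 6→7: 5·7 + 5 = 40; 40−1 = 39
i=2: 39 = 5·7 + 4 (b=7); 7→8: 5·8 + 4 = 44; 44−1 = 43
i=3: 43 = 5·8 + 3 (b=8); 8→9: 5·9 + 3 = 48; 48−1 = 47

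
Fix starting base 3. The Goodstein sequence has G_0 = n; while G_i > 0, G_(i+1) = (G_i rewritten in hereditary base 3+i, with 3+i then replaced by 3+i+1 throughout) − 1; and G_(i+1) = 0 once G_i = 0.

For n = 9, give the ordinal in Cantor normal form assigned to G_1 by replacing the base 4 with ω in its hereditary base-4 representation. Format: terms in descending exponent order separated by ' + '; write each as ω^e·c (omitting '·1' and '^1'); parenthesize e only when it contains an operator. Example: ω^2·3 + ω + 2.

base 3: 9 = 3^2; at 4: 4^2 = 16; next = 15
base 4: 15 = 3·4 + 3; at 5: 3·5 + 3 = 18; next = 17

ω·3 + 3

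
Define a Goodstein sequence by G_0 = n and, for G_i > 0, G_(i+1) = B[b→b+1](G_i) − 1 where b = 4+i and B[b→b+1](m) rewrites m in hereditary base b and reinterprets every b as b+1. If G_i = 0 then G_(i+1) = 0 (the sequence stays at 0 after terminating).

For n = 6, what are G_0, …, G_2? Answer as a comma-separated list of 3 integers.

base 4: 6 = 4 + 2; at 5: 5 + 2 = 7; next = 6
base 5: 6 = 5 + 1; at 6: 6 + 1 = 7; next = 6

6, 6, 6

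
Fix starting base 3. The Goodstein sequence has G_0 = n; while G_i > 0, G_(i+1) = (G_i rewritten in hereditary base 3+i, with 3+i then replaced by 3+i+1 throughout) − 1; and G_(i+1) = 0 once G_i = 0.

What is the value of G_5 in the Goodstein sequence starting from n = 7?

9

[0] 7 ≡ 2·3 + 1 (base 3). Lift 4: 9. −1: 8.
[1] 8 ≡ 2·4 (base 4). Lift 5: 10. −1: 9.
[2] 9 ≡ 5 + 4 (base 5). Lift 6: 10. −1: 9.
[3] 9 ≡ 6 + 3 (base 6). Lift 7: 10. −1: 9.
[4] 9 ≡ 7 + 2 (base 7). Lift 8: 10. −1: 9.
[5] 9 ≡ 8 + 1 (base 8). Lift 9: 10. −1: 9.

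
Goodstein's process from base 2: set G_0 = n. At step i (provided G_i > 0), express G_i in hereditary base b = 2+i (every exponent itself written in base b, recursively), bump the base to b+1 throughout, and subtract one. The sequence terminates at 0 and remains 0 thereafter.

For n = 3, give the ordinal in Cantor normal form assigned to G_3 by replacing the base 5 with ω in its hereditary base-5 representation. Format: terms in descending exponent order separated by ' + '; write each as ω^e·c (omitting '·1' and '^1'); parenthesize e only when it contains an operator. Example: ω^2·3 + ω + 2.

2

i=0: 3 = 2 + 1 (b=2); 2→3: 3 + 1 = 4; 4−1 = 3
i=1: 3 = 3 (b=3); 3→4: 4 = 4; 4−1 = 3
i=2: 3 = 3 (b=4); 4→5: 3 = 3; 3−1 = 2
i=3: 2 = 2 (b=5); 5→6: 2 = 2; 2−1 = 1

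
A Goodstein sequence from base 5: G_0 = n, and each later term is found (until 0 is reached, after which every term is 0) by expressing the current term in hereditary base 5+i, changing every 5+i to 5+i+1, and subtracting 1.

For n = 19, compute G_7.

(0) 19|_5 = 3·5 + 4 ↦ 3·6 + 4|_6 = 22 ⇒ 21
(1) 21|_6 = 3·6 + 3 ↦ 3·7 + 3|_7 = 24 ⇒ 23
(2) 23|_7 = 3·7 + 2 ↦ 3·8 + 2|_8 = 26 ⇒ 25
(3) 25|_8 = 3·8 + 1 ↦ 3·9 + 1|_9 = 28 ⇒ 27
(4) 27|_9 = 3·9 ↦ 3·10|_10 = 30 ⇒ 29
(5) 29|_10 = 2·10 + 9 ↦ 2·11 + 9|_11 = 31 ⇒ 30
(6) 30|_11 = 2·11 + 8 ↦ 2·12 + 8|_12 = 32 ⇒ 31
(7) 31|_12 = 2·12 + 7 ↦ 2·13 + 7|_13 = 33 ⇒ 32

31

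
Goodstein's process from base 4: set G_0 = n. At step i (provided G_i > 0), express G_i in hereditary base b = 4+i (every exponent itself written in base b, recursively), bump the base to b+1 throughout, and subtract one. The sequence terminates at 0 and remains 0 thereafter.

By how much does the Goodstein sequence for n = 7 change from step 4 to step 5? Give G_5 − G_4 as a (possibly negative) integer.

-1

7 —HB4→ 4 + 3 —bump→ 5 + 3 = 8 —(−1)→ 7
7 —HB5→ 5 + 2 —bump→ 6 + 2 = 8 —(−1)→ 7
7 —HB6→ 6 + 1 —bump→ 7 + 1 = 8 —(−1)→ 7
7 —HB7→ 7 —bump→ 8 = 8 —(−1)→ 7
7 —HB8→ 7 —bump→ 7 = 7 —(−1)→ 6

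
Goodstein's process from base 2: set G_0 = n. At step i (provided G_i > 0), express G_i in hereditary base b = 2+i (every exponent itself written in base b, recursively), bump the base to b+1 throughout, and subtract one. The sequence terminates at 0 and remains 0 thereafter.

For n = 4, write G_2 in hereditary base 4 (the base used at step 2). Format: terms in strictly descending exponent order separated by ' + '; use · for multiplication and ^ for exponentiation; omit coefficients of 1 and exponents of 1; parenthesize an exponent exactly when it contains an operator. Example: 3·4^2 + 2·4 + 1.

2·4^2 + 2·4 + 1

G_0=4  [base 2] 2^2  →[2↦3]→  3^3 = 27  −1 ⇒ G_1=26
G_1=26  [base 3] 2·3^2 + 2·3 + 2  →[3↦4]→  2·4^2 + 2·4 + 2 = 42  −1 ⇒ G_2=41
G_2=41  [base 4] 2·4^2 + 2·4 + 1  →[4↦5]→  2·5^2 + 2·5 + 1 = 61  −1 ⇒ G_3=60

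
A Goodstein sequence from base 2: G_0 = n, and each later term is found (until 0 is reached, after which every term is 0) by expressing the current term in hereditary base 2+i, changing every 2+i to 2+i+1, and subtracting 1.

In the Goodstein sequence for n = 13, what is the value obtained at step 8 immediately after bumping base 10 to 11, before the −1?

(0) 13|_2 = 2^(2 + 1) + 2^2 + 1 ↦ 3^(3 + 1) + 3^3 + 1|_3 = 109 ⇒ 108
(1) 108|_3 = 3^(3 + 1) + 3^3 ↦ 4^(4 + 1) + 4^4|_4 = 1280 ⇒ 1279
(2) 1279|_4 = 4^(4 + 1) + 3·4^3 + 3·4^2 + 3·4 + 3 ↦ 5^(5 + 1) + 3·5^3 + 3·5^2 + 3·5 + 3|_5 = 16093 ⇒ 16092
(3) 16092|_5 = 5^(5 + 1) + 3·5^3 + 3·5^2 + 3·5 + 2 ↦ 6^(6 + 1) + 3·6^3 + 3·6^2 + 3·6 + 2|_6 = 280712 ⇒ 280711
(4) 280711|_6 = 6^(6 + 1) + 3·6^3 + 3·6^2 + 3·6 + 1 ↦ 7^(7 + 1) + 3·7^3 + 3·7^2 + 3·7 + 1|_7 = 5765999 ⇒ 5765998
(5) 5765998|_7 = 7^(7 + 1) + 3·7^3 + 3·7^2 + 3·7 ↦ 8^(8 + 1) + 3·8^3 + 3·8^2 + 3·8|_8 = 134219480 ⇒ 134219479
(6) 134219479|_8 = 8^(8 + 1) + 3·8^3 + 3·8^2 + 2·8 + 7 ↦ 9^(9 + 1) + 3·9^3 + 3·9^2 + 2·9 + 7|_9 = 3486786856 ⇒ 3486786855
(7) 3486786855|_9 = 9^(9 + 1) + 3·9^3 + 3·9^2 + 2·9 + 6 ↦ 10^(10 + 1) + 3·10^3 + 3·10^2 + 2·10 + 6|_10 = 100000003326 ⇒ 100000003325
(8) 100000003325|_10 = 10^(10 + 1) + 3·10^3 + 3·10^2 + 2·10 + 5 ↦ 11^(11 + 1) + 3·11^3 + 3·11^2 + 2·11 + 5|_11 = 3138428381104 ⇒ 3138428381103

3138428381104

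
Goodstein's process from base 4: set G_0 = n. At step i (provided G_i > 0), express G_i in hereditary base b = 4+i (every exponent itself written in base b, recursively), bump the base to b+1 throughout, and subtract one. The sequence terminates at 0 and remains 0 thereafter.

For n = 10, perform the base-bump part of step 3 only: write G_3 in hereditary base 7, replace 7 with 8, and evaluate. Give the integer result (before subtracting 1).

(0) 10|_4 = 2·4 + 2 ↦ 2·5 + 2|_5 = 12 ⇒ 11
(1) 11|_5 = 2·5 + 1 ↦ 2·6 + 1|_6 = 13 ⇒ 12
(2) 12|_6 = 2·6 ↦ 2·7|_7 = 14 ⇒ 13

14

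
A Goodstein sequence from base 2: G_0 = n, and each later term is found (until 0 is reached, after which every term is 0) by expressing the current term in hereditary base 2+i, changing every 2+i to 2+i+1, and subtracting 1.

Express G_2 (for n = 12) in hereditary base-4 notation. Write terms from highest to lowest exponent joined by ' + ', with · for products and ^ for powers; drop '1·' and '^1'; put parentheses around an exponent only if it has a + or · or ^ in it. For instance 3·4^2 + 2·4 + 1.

4^(4 + 1) + 2·4^2 + 2·4 + 1

(0) 12|_2 = 2^(2 + 1) + 2^2 ↦ 3^(3 + 1) + 3^3|_3 = 108 ⇒ 107
(1) 107|_3 = 3^(3 + 1) + 2·3^2 + 2·3 + 2 ↦ 4^(4 + 1) + 2·4^2 + 2·4 + 2|_4 = 1066 ⇒ 1065
(2) 1065|_4 = 4^(4 + 1) + 2·4^2 + 2·4 + 1 ↦ 5^(5 + 1) + 2·5^2 + 2·5 + 1|_5 = 15686 ⇒ 15685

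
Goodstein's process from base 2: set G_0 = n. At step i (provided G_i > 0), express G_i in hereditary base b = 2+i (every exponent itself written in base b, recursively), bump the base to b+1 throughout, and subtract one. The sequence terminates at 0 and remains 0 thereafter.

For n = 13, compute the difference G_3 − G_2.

step 0: 13 = 2^(2 + 1) + 2^2 + 1; sub 3 for 2: 3^(3 + 1) + 3^3 + 1; = 109; G_1 = 109−1 = 108
step 1: 108 = 3^(3 + 1) + 3^3; sub 4 for 3: 4^(4 + 1) + 4^4; = 1280; G_2 = 1280−1 = 1279
step 2: 1279 = 4^(4 + 1) + 3·4^3 + 3·4^2 + 3·4 + 3; sub 5 for 4: 5^(5 + 1) + 3·5^3 + 3·5^2 + 3·5 + 3; = 16093; G_3 = 16093−1 = 16092

14813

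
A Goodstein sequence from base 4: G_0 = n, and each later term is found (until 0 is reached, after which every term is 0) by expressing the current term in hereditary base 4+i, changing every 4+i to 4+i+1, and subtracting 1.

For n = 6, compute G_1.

6

(0) 6|_4 = 4 + 2 ↦ 5 + 2|_5 = 7 ⇒ 6
(1) 6|_5 = 5 + 1 ↦ 6 + 1|_6 = 7 ⇒ 6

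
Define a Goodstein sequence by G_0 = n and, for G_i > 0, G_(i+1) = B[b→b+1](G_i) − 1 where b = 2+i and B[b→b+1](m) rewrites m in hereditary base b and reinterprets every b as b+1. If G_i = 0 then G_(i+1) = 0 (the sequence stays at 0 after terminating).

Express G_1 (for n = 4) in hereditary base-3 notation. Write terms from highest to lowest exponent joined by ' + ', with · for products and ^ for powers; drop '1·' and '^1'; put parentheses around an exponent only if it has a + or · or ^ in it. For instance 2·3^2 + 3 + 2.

4 —HB2→ 2^2 —bump→ 3^3 = 27 —(−1)→ 26
26 —HB3→ 2·3^2 + 2·3 + 2 —bump→ 2·4^2 + 2·4 + 2 = 42 —(−1)→ 41

2·3^2 + 2·3 + 2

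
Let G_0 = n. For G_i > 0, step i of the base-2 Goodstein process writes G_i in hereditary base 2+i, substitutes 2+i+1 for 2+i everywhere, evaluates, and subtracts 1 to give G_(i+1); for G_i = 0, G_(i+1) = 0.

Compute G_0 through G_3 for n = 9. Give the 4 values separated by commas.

9, 81, 1023, 9842

G_0=9  [base 2] 2^(2 + 1) + 1  →[2↦3]→  3^(3 + 1) + 1 = 82  −1 ⇒ G_1=81
G_1=81  [base 3] 3^(3 + 1)  →[3↦4]→  4^(4 + 1) = 1024  −1 ⇒ G_2=1023
G_2=1023  [base 4] 3·4^4 + 3·4^3 + 3·4^2 + 3·4 + 3  →[4↦5]→  3·5^5 + 3·5^3 + 3·5^2 + 3·5 + 3 = 9843  −1 ⇒ G_3=9842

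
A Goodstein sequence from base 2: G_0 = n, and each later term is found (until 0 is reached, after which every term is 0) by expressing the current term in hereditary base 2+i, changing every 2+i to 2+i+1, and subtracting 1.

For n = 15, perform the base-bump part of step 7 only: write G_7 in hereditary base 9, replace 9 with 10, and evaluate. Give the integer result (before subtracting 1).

100077777776

i=0: 15 = 2^(2 + 1) + 2^2 + 2 + 1 (b=2); 2→3: 3^(3 + 1) + 3^3 + 3 + 1 = 112; 112−1 = 111
i=1: 111 = 3^(3 + 1) + 3^3 + 3 (b=3); 3→4: 4^(4 + 1) + 4^4 + 4 = 1284; 1284−1 = 1283
i=2: 1283 = 4^(4 + 1) + 4^4 + 3 (b=4); 4→5: 5^(5 + 1) + 5^5 + 3 = 18753; 18753−1 = 18752
i=3: 18752 = 5^(5 + 1) + 5^5 + 2 (b=5); 5→6: 6^(6 + 1) + 6^6 + 2 = 326594; 326594−1 = 326593
i=4: 326593 = 6^(6 + 1) + 6^6 + 1 (b=6); 6→7: 7^(7 + 1) + 7^7 + 1 = 6588345; 6588345−1 = 6588344
i=5: 6588344 = 7^(7 + 1) + 7^7 (b=7); 7→8: 8^(8 + 1) + 8^8 = 150994944; 150994944−1 = 150994943
i=6: 150994943 = 8^(8 + 1) + 7·8^7 + 7·8^6 + 7·8^5 + 7·8^4 + 7·8^3 + 7·8^2 + 7·8 + 7 (b=8); 8→9: 9^(9 + 1) + 7·9^7 + 7·9^6 + 7·9^5 + 7·9^4 + 7·9^3 + 7·9^2 + 7·9 + 7 = 3524450281; 3524450281−1 = 3524450280
i=7: 3524450280 = 9^(9 + 1) + 7·9^7 + 7·9^6 + 7·9^5 + 7·9^4 + 7·9^3 + 7·9^2 + 7·9 + 6 (b=9); 9→10: 10^(10 + 1) + 7·10^7 + 7·10^6 + 7·10^5 + 7·10^4 + 7·10^3 + 7·10^2 + 7·10 + 6 = 100077777776; 100077777776−1 = 100077777775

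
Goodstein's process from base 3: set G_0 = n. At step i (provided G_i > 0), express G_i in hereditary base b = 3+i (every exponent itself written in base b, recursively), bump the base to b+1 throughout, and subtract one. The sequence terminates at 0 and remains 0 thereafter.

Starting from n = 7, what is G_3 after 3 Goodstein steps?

9

G_0=7  [base 3] 2·3 + 1  →[3↦4]→  2·4 + 1 = 9  −1 ⇒ G_1=8
G_1=8  [base 4] 2·4  →[4↦5]→  2·5 = 10  −1 ⇒ G_2=9
G_2=9  [base 5] 5 + 4  →[5↦6]→  6 + 4 = 10  −1 ⇒ G_3=9
G_3=9  [base 6] 6 + 3  →[6↦7]→  7 + 3 = 10  −1 ⇒ G_4=9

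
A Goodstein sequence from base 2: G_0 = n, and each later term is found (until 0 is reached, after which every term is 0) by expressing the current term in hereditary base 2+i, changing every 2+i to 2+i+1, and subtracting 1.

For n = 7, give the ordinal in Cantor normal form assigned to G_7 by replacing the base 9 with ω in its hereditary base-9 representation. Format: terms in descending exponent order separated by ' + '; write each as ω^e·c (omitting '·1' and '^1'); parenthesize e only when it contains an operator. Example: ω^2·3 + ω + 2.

i=0: 7 = 2^2 + 2 + 1 (b=2); 2→3: 3^3 + 3 + 1 = 31; 31−1 = 30
i=1: 30 = 3^3 + 3 (b=3); 3→4: 4^4 + 4 = 260; 260−1 = 259
i=2: 259 = 4^4 + 3 (b=4); 4→5: 5^5 + 3 = 3128; 3128−1 = 3127
i=3: 3127 = 5^5 + 2 (b=5); 5→6: 6^6 + 2 = 46658; 46658−1 = 46657
i=4: 46657 = 6^6 + 1 (b=6); 6→7: 7^7 + 1 = 823544; 823544−1 = 823543
i=5: 823543 = 7^7 (b=7); 7→8: 8^8 = 16777216; 16777216−1 = 16777215
i=6: 16777215 = 7·8^7 + 7·8^6 + 7·8^5 + 7·8^4 + 7·8^3 + 7·8^2 + 7·8 + 7 (b=8); 8→9: 7·9^7 + 7·9^6 + 7·9^5 + 7·9^4 + 7·9^3 + 7·9^2 + 7·9 + 7 = 37665880; 37665880−1 = 37665879
i=7: 37665879 = 7·9^7 + 7·9^6 + 7·9^5 + 7·9^4 + 7·9^3 + 7·9^2 + 7·9 + 6 (b=9); 9→10: 7·10^7 + 7·10^6 + 7·10^5 + 7·10^4 + 7·10^3 + 7·10^2 + 7·10 + 6 = 77777776; 77777776−1 = 77777775

ω^7·7 + ω^6·7 + ω^5·7 + ω^4·7 + ω^3·7 + ω^2·7 + ω·7 + 6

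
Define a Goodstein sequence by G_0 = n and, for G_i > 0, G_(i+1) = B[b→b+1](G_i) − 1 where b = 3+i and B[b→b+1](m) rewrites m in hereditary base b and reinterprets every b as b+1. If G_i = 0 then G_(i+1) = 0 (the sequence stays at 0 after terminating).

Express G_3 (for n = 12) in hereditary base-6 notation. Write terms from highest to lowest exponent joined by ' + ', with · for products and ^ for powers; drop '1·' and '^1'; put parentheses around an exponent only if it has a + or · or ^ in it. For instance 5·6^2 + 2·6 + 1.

base 3: 12 = 3^2 + 3; at 4: 4^2 + 4 = 20; next = 19
base 4: 19 = 4^2 + 3; at 5: 5^2 + 3 = 28; next = 27
base 5: 27 = 5^2 + 2; at 6: 6^2 + 2 = 38; next = 37
base 6: 37 = 6^2 + 1; at 7: 7^2 + 1 = 50; next = 49

6^2 + 1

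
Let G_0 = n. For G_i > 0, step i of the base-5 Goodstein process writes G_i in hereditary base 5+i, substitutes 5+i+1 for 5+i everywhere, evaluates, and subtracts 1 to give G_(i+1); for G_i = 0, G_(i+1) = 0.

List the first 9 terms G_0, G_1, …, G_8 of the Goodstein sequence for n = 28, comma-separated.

28, 38, 50, 64, 80, 87, 94, 101, 108

G_0=28  [base 5] 5^2 + 3  →[5↦6]→  6^2 + 3 = 39  −1 ⇒ G_1=38
G_1=38  [base 6] 6^2 + 2  →[6↦7]→  7^2 + 2 = 51  −1 ⇒ G_2=50
G_2=50  [base 7] 7^2 + 1  →[7↦8]→  8^2 + 1 = 65  −1 ⇒ G_3=64
G_3=64  [base 8] 8^2  →[8↦9]→  9^2 = 81  −1 ⇒ G_4=80
G_4=80  [base 9] 8·9 + 8  →[9↦10]→  8·10 + 8 = 88  −1 ⇒ G_5=87
G_5=87  [base 10] 8·10 + 7  →[10↦11]→  8·11 + 7 = 95  −1 ⇒ G_6=94
G_6=94  [base 11] 8·11 + 6  →[11↦12]→  8·12 + 6 = 102  −1 ⇒ G_7=101
G_7=101  [base 12] 8·12 + 5  →[12↦13]→  8·13 + 5 = 109  −1 ⇒ G_8=108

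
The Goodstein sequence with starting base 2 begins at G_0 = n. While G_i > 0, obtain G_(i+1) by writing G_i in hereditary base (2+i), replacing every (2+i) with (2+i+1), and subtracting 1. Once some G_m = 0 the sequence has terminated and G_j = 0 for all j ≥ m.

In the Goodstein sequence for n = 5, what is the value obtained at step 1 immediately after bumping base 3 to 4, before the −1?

G_0 = 5. HB_2(5) = 2^2 + 1. Bump = 28. G_1 = 27.
G_1 = 27. HB_3(27) = 3^3. Bump = 256. G_2 = 255.

256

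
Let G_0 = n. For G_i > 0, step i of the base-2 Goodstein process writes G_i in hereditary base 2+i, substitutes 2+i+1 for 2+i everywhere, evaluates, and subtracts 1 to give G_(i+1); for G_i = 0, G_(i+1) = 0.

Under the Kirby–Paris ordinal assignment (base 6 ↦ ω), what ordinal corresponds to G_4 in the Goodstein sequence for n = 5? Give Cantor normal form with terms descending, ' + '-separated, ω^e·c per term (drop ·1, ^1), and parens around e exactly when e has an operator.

(0) 5|_2 = 2^2 + 1 ↦ 3^3 + 1|_3 = 28 ⇒ 27
(1) 27|_3 = 3^3 ↦ 4^4|_4 = 256 ⇒ 255
(2) 255|_4 = 3·4^3 + 3·4^2 + 3·4 + 3 ↦ 3·5^3 + 3·5^2 + 3·5 + 3|_5 = 468 ⇒ 467
(3) 467|_5 = 3·5^3 + 3·5^2 + 3·5 + 2 ↦ 3·6^3 + 3·6^2 + 3·6 + 2|_6 = 776 ⇒ 775

ω^3·3 + ω^2·3 + ω·3 + 1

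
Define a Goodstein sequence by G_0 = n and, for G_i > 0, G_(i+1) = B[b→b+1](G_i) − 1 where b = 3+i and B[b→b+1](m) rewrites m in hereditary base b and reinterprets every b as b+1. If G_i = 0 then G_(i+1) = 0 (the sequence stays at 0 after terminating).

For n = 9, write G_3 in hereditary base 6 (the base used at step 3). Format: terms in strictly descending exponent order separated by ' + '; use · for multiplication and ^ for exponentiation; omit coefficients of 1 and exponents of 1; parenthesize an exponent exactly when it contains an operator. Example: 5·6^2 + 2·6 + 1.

3·6 + 1

[0] 9 ≡ 3^2 (base 3). Lift 4: 16. −1: 15.
[1] 15 ≡ 3·4 + 3 (base 4). Lift 5: 18. −1: 17.
[2] 17 ≡ 3·5 + 2 (base 5). Lift 6: 20. −1: 19.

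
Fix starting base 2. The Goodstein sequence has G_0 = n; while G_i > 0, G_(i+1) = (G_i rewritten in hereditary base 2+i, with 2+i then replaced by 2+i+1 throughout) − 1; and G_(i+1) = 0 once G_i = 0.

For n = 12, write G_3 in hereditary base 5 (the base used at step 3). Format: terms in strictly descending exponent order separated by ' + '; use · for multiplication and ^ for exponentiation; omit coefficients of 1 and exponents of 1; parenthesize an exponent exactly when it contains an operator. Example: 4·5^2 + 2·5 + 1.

G_0 = 12. HB_2(12) = 2^(2 + 1) + 2^2. Bump = 108. G_1 = 107.
G_1 = 107. HB_3(107) = 3^(3 + 1) + 2·3^2 + 2·3 + 2. Bump = 1066. G_2 = 1065.
G_2 = 1065. HB_4(1065) = 4^(4 + 1) + 2·4^2 + 2·4 + 1. Bump = 15686. G_3 = 15685.
G_3 = 15685. HB_5(15685) = 5^(5 + 1) + 2·5^2 + 2·5. Bump = 280020. G_4 = 280019.

5^(5 + 1) + 2·5^2 + 2·5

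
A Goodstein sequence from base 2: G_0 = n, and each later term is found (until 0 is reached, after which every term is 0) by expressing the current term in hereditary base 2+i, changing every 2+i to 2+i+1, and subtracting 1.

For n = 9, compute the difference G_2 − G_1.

[0] 9 ≡ 2^(2 + 1) + 1 (base 2). Lift 3: 82. −1: 81.
[1] 81 ≡ 3^(3 + 1) (base 3). Lift 4: 1024. −1: 1023.

942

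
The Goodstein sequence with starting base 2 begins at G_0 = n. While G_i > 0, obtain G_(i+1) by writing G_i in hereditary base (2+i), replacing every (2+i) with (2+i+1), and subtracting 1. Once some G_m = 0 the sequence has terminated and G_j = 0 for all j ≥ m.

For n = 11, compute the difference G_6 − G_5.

11 —HB2→ 2^(2 + 1) + 2 + 1 —bump→ 3^(3 + 1) + 3 + 1 = 85 —(−1)→ 84
84 —HB3→ 3^(3 + 1) + 3 —bump→ 4^(4 + 1) + 4 = 1028 —(−1)→ 1027
1027 —HB4→ 4^(4 + 1) + 3 —bump→ 5^(5 + 1) + 3 = 15628 —(−1)→ 15627
15627 —HB5→ 5^(5 + 1) + 2 —bump→ 6^(6 + 1) + 2 = 279938 —(−1)→ 279937
279937 —HB6→ 6^(6 + 1) + 1 —bump→ 7^(7 + 1) + 1 = 5764802 —(−1)→ 5764801
5764801 —HB7→ 7^(7 + 1) —bump→ 8^(8 + 1) = 134217728 —(−1)→ 134217727

128452926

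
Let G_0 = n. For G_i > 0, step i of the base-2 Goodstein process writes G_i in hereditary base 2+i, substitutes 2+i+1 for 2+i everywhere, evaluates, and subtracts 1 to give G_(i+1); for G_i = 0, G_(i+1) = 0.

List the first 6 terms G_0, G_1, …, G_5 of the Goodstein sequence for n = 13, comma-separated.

i=0: 13 = 2^(2 + 1) + 2^2 + 1 (b=2); 2→3: 3^(3 + 1) + 3^3 + 1 = 109; 109−1 = 108
i=1: 108 = 3^(3 + 1) + 3^3 (b=3); 3→4: 4^(4 + 1) + 4^4 = 1280; 1280−1 = 1279
i=2: 1279 = 4^(4 + 1) + 3·4^3 + 3·4^2 + 3·4 + 3 (b=4); 4→5: 5^(5 + 1) + 3·5^3 + 3·5^2 + 3·5 + 3 = 16093; 16093−1 = 16092
i=3: 16092 = 5^(5 + 1) + 3·5^3 + 3·5^2 + 3·5 + 2 (b=5); 5→6: 6^(6 + 1) + 3·6^3 + 3·6^2 + 3·6 + 2 = 280712; 280712−1 = 280711
i=4: 280711 = 6^(6 + 1) + 3·6^3 + 3·6^2 + 3·6 + 1 (b=6); 6→7: 7^(7 + 1) + 3·7^3 + 3·7^2 + 3·7 + 1 = 5765999; 5765999−1 = 5765998

13, 108, 1279, 16092, 280711, 5765998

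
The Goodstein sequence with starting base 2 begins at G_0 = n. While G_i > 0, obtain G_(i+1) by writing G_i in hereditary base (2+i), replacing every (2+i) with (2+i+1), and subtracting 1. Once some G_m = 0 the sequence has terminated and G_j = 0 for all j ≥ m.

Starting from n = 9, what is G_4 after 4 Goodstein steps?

i=0: 9 = 2^(2 + 1) + 1 (b=2); 2→3: 3^(3 + 1) + 1 = 82; 82−1 = 81
i=1: 81 = 3^(3 + 1) (b=3); 3→4: 4^(4 + 1) = 1024; 1024−1 = 1023
i=2: 1023 = 3·4^4 + 3·4^3 + 3·4^2 + 3·4 + 3 (b=4); 4→5: 3·5^5 + 3·5^3 + 3·5^2 + 3·5 + 3 = 9843; 9843−1 = 9842
i=3: 9842 = 3·5^5 + 3·5^3 + 3·5^2 + 3·5 + 2 (b=5); 5→6: 3·6^6 + 3·6^3 + 3·6^2 + 3·6 + 2 = 140744; 140744−1 = 140743
i=4: 140743 = 3·6^6 + 3·6^3 + 3·6^2 + 3·6 + 1 (b=6); 6→7: 3·7^7 + 3·7^3 + 3·7^2 + 3·7 + 1 = 2471827; 2471827−1 = 2471826

140743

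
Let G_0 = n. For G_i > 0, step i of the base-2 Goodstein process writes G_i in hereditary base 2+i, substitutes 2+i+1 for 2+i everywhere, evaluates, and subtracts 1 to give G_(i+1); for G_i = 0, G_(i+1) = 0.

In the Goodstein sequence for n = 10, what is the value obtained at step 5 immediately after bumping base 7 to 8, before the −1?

84073324

(0) 10|_2 = 2^(2 + 1) + 2 ↦ 3^(3 + 1) + 3|_3 = 84 ⇒ 83
(1) 83|_3 = 3^(3 + 1) + 2 ↦ 4^(4 + 1) + 2|_4 = 1026 ⇒ 1025
(2) 1025|_4 = 4^(4 + 1) + 1 ↦ 5^(5 + 1) + 1|_5 = 15626 ⇒ 15625
(3) 15625|_5 = 5^(5 + 1) ↦ 6^(6 + 1)|_6 = 279936 ⇒ 279935
(4) 279935|_6 = 5·6^6 + 5·6^5 + 5·6^4 + 5·6^3 + 5·6^2 + 5·6 + 5 ↦ 5·7^7 + 5·7^5 + 5·7^4 + 5·7^3 + 5·7^2 + 5·7 + 5|_7 = 4215755 ⇒ 4215754
(5) 4215754|_7 = 5·7^7 + 5·7^5 + 5·7^4 + 5·7^3 + 5·7^2 + 5·7 + 4 ↦ 5·8^8 + 5·8^5 + 5·8^4 + 5·8^3 + 5·8^2 + 5·8 + 4|_8 = 84073324 ⇒ 84073323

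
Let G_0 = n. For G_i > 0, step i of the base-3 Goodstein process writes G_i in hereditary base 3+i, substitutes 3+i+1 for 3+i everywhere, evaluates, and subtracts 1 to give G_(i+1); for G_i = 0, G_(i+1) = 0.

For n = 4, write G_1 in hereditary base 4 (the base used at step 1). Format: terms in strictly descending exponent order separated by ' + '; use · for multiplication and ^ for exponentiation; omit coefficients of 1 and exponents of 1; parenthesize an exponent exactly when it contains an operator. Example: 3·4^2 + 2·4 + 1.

4

(0) 4|_3 = 3 + 1 ↦ 4 + 1|_4 = 5 ⇒ 4
(1) 4|_4 = 4 ↦ 5|_5 = 5 ⇒ 4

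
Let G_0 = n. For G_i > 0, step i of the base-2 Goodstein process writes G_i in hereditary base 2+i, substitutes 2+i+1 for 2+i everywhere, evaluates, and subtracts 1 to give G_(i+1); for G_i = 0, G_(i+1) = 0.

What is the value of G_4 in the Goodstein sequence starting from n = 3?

i=0: 3 = 2 + 1 (b=2); 2→3: 3 + 1 = 4; 4−1 = 3
i=1: 3 = 3 (b=3); 3→4: 4 = 4; 4−1 = 3
i=2: 3 = 3 (b=4); 4→5: 3 = 3; 3−1 = 2
i=3: 2 = 2 (b=5); 5→6: 2 = 2; 2−1 = 1
i=4: 1 = 1 (b=6); 6→7: 1 = 1; 1−1 = 0

1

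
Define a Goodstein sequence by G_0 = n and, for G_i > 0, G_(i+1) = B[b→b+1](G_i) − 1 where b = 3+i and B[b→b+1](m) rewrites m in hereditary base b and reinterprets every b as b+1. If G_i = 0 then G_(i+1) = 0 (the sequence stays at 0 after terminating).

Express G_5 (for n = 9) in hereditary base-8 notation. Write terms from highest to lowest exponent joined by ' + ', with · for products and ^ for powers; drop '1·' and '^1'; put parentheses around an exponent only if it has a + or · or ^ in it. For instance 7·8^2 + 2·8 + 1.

2·8 + 7

(0) 9|_3 = 3^2 ↦ 4^2|_4 = 16 ⇒ 15
(1) 15|_4 = 3·4 + 3 ↦ 3·5 + 3|_5 = 18 ⇒ 17
(2) 17|_5 = 3·5 + 2 ↦ 3·6 + 2|_6 = 20 ⇒ 19
(3) 19|_6 = 3·6 + 1 ↦ 3·7 + 1|_7 = 22 ⇒ 21
(4) 21|_7 = 3·7 ↦ 3·8|_8 = 24 ⇒ 23
(5) 23|_8 = 2·8 + 7 ↦ 2·9 + 7|_9 = 25 ⇒ 24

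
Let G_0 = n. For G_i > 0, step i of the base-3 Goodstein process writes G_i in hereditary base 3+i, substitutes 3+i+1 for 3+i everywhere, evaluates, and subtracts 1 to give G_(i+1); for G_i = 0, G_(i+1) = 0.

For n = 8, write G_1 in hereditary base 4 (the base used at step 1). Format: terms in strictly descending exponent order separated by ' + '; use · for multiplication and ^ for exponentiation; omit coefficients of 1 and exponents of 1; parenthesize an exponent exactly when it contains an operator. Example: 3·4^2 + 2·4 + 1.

2·4 + 1

step 0: 8 = 2·3 + 2; sub 4 for 3: 2·4 + 2; = 10; G_1 = 10−1 = 9
step 1: 9 = 2·4 + 1; sub 5 for 4: 2·5 + 1; = 11; G_2 = 11−1 = 10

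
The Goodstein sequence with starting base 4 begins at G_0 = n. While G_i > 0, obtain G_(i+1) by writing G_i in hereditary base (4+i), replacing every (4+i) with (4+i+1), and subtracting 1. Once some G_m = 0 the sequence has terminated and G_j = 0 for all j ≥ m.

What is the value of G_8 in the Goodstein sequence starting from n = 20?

115

[0] 20 ≡ 4^2 + 4 (base 4). Lift 5: 30. −1: 29.
[1] 29 ≡ 5^2 + 4 (base 5). Lift 6: 40. −1: 39.
[2] 39 ≡ 6^2 + 3 (base 6). Lift 7: 52. −1: 51.
[3] 51 ≡ 7^2 + 2 (base 7). Lift 8: 66. −1: 65.
[4] 65 ≡ 8^2 + 1 (base 8). Lift 9: 82. −1: 81.
[5] 81 ≡ 9^2 (base 9). Lift 10: 100. −1: 99.
[6] 99 ≡ 9·10 + 9 (base 10). Lift 11: 108. −1: 107.
[7] 107 ≡ 9·11 + 8 (base 11). Lift 12: 116. −1: 115.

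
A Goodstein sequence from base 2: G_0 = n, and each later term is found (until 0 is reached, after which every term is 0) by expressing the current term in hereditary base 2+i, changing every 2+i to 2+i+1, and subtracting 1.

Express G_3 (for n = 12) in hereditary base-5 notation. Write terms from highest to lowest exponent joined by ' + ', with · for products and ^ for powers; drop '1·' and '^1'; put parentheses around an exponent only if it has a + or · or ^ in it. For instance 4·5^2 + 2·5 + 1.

5^(5 + 1) + 2·5^2 + 2·5

[0] 12 ≡ 2^(2 + 1) + 2^2 (base 2). Lift 3: 108. −1: 107.
[1] 107 ≡ 3^(3 + 1) + 2·3^2 + 2·3 + 2 (base 3). Lift 4: 1066. −1: 1065.
[2] 1065 ≡ 4^(4 + 1) + 2·4^2 + 2·4 + 1 (base 4). Lift 5: 15686. −1: 15685.
[3] 15685 ≡ 5^(5 + 1) + 2·5^2 + 2·5 (base 5). Lift 6: 280020. −1: 280019.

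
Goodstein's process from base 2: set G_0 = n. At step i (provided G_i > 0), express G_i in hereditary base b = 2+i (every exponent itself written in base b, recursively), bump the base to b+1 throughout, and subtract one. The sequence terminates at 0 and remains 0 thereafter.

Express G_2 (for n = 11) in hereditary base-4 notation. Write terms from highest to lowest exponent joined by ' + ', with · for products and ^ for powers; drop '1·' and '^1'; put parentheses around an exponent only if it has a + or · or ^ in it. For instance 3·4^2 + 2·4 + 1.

4^(4 + 1) + 3

base 2: 11 = 2^(2 + 1) + 2 + 1; at 3: 3^(3 + 1) + 3 + 1 = 85; next = 84
base 3: 84 = 3^(3 + 1) + 3; at 4: 4^(4 + 1) + 4 = 1028; next = 1027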